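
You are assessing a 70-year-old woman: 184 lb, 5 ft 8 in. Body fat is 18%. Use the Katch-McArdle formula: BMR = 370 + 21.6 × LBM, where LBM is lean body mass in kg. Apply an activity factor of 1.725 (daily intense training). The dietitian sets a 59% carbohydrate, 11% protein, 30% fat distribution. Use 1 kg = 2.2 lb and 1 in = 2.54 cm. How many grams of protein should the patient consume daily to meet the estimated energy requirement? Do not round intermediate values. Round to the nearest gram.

88 g/day

Convert to metric: weight = 184 ÷ 2.2 = 83.6364 kg; height = (5×12 + 8) × 2.54 = 68 × 2.54 = 172.72 cm.
LBM = 83.6364 × (1 − 0.18) = 68.5818 kg. Katch-McArdle: BMR = 370 + 21.6 × 68.5818 = 1851.3673 kcal/day.
TEE = 1851.3673 × 1.725 = 3193.6085 kcal/day.
Protein energy = 11% × 3193.6085 = 351.2969 kcal.
Protein = 351.2969 ÷ 4 kcal/g = 87.8242 g.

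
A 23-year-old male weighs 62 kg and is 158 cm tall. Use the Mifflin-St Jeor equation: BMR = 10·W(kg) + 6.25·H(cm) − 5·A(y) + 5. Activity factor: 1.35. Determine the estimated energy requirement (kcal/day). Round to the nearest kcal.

Mifflin-St Jeor (male): BMR = 10(62) + 6.25(158) − 5(23) + 5 = 620 + 987.5 − 115 + 5 = 1497.5 kcal/day.
TEE = BMR × activity factor = 1497.5 × 1.35 = 2021.625 kcal/day.

2022 kcal/day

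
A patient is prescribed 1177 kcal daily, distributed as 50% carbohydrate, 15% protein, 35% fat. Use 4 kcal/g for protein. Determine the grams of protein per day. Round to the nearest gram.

Protein energy = 15% × 1177 = 176.55 kcal.
At 4 kcal/g: 176.55 ÷ 4 = 44.1375 g.

44 g/day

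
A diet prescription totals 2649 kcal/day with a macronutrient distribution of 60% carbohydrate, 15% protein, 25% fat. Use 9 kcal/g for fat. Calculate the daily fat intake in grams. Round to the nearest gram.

74 g/day

Fat energy = 25% × 2649 = 662.25 kcal.
At 9 kcal/g: 662.25 ÷ 9 = 73.5833 g.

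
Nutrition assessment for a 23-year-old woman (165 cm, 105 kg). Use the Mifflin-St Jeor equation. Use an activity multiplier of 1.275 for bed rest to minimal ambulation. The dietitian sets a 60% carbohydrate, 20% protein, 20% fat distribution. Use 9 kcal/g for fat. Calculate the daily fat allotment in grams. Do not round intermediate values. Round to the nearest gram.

Mifflin-St Jeor (female): BMR = 10(105) + 6.25(165) − 5(23) − 161 = 1050 + 1031.25 − 115 − 161 = 1805.25 kcal/day.
TEE = 1805.25 × 1.275 = 2301.6938 kcal/day.
Fat energy = 20% × 2301.6938 = 460.3388 kcal.
Fat = 460.3388 ÷ 9 kcal/g = 51.1488 g.

51 g/day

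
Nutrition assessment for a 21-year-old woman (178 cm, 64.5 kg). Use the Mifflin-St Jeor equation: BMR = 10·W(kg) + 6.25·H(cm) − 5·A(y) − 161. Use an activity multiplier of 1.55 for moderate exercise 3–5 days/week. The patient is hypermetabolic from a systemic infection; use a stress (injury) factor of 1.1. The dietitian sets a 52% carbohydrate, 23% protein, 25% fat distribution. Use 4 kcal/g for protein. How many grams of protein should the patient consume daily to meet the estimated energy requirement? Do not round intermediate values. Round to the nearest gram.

146 g/day

Mifflin-St Jeor (female): BMR = 10(64.5) + 6.25(178) − 5(21) − 161 = 645 + 1112.5 − 105 − 161 = 1491.5 kcal/day.
TEE = 1491.5 × 1.55 = 2311.825 kcal/day.
With stress factor 1.1: 2311.825 × 1.1 = 2543.0075 kcal/day.
Protein energy = 23% × 2543.0075 = 584.8917 kcal.
Protein = 584.8917 ÷ 4 kcal/g = 146.2229 g.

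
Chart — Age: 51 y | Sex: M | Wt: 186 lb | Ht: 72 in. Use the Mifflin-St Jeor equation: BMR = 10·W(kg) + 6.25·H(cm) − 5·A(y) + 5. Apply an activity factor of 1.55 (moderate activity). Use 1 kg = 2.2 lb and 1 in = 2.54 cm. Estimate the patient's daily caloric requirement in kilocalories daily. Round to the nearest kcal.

Convert to metric: weight = 186 ÷ 2.2 = 84.5455 kg; height = 72 × 2.54 = 182.88 cm.
Mifflin-St Jeor (male): BMR = 10(84.5455) + 6.25(182.88) − 5(51) + 5 = 845.4545 + 1143 − 255 + 5 = 1738.4545 kcal/day.
TEE = BMR × activity factor = 1738.4545 × 1.55 = 2694.6045 kcal/day.

2695 kilocalories daily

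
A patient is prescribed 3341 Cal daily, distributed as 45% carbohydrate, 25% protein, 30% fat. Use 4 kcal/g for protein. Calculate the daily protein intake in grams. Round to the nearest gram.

Protein energy = 25% × 3341 = 835.25 kcal.
At 4 kcal/g: 835.25 ÷ 4 = 208.8125 g.

209 g/day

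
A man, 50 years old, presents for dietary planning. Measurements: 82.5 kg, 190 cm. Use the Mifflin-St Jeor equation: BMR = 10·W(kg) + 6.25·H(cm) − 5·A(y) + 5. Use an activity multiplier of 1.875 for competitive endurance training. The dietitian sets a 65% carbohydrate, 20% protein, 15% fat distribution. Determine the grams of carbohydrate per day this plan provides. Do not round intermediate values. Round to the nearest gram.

Mifflin-St Jeor (male): BMR = 10(82.5) + 6.25(190) − 5(50) + 5 = 825 + 1187.5 − 250 + 5 = 1767.5 kcal/day.
TEE = 1767.5 × 1.875 = 3314.0625 kcal/day.
Carbohydrate energy = 65% × 3314.0625 = 2154.1406 kcal.
Carbohydrate = 2154.1406 ÷ 4 kcal/g = 538.5352 g.

539 g/day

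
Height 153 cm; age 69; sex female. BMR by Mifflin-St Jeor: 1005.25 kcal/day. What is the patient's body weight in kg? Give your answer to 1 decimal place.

55.5 kg

1005.25 = 10·W + 6.25(153) − 5(69) − 161
10·W = 1005.25 − 450.25 = 555, so W = 55.5 kg.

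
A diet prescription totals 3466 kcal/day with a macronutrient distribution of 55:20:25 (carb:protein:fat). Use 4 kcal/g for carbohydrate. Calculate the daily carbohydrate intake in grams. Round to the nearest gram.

477 g/day

Carbohydrate energy = 55% × 3466 = 1906.3 kcal.
At 4 kcal/g: 1906.3 ÷ 4 = 476.575 g.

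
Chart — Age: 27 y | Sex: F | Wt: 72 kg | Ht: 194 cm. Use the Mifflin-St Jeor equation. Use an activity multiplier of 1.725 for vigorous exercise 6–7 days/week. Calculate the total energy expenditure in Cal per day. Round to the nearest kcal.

Mifflin-St Jeor (female): BMR = 10(72) + 6.25(194) − 5(27) − 161 = 720 + 1212.5 − 135 − 161 = 1636.5 kcal/day.
TEE = BMR × activity factor = 1636.5 × 1.725 = 2822.9625 kcal/day.

2823 Cal per day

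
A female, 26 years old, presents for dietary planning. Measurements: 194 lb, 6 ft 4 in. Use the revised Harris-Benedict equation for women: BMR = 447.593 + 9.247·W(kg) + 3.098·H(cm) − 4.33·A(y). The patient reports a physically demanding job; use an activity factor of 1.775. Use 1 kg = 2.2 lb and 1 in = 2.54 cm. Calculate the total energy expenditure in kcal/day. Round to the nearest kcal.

Convert to metric: weight = 194 ÷ 2.2 = 88.1818 kg; height = (6×12 + 4) × 2.54 = 76 × 2.54 = 193.04 cm.
Harris-Benedict: BMR = 447.593 + 9.247(88.1818) + 3.098(193.04) − 4.33(26) = 1748.4682 kcal/day.
TEE = BMR × activity factor = 1748.4682 × 1.775 = 3103.531 kcal/day.

3104 kcal/day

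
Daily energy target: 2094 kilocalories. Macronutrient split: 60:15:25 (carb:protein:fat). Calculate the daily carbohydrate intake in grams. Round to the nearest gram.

314 g/day

Carbohydrate energy = 60% × 2094 = 1256.4 kcal.
At 4 kcal/g: 1256.4 ÷ 4 = 314.1 g.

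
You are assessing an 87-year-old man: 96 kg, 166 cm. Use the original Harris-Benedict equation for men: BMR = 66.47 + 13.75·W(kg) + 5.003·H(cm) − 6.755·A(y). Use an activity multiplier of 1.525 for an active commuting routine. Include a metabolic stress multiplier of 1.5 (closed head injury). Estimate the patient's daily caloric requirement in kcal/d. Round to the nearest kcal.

3727 kcal/d

Harris-Benedict: BMR = 66.47 + 13.75(96) + 5.003(166) − 6.755(87) = 1629.283 kcal/day.
TEE = BMR × activity factor = 1629.283 × 1.525 = 2484.6566 kcal/day.
Apply stress factor: 2484.6566 × 1.5 = 3726.9849 kcal/day.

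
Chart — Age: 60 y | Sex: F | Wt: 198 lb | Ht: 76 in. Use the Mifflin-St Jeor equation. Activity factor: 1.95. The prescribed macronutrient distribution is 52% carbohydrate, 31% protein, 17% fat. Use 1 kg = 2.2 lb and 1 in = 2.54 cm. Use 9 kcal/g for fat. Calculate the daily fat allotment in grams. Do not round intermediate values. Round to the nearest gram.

61 g/day

Convert to metric: weight = 198 ÷ 2.2 = 90 kg; height = 76 × 2.54 = 193.04 cm.
Mifflin-St Jeor (female): BMR = 10(90) + 6.25(193.04) − 5(60) − 161 = 900 + 1206.5 − 300 − 161 = 1645.5 kcal/day.
TEE = 1645.5 × 1.95 = 3208.725 kcal/day.
Fat energy = 17% × 3208.725 = 545.4833 kcal.
Fat = 545.4833 ÷ 9 kcal/g = 60.6093 g.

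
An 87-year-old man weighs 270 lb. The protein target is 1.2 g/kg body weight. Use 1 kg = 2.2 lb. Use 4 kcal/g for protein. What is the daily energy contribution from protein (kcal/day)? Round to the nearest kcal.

Weight in kg = 270 ÷ 2.2 = 122.7273 kg.
Protein = 1.2 g/kg × 122.7273 kg = 147.2727 g/day.
Protein energy = 147.2727 g × 4 kcal/g = 589.0909 kcal/day.

589 kcal/day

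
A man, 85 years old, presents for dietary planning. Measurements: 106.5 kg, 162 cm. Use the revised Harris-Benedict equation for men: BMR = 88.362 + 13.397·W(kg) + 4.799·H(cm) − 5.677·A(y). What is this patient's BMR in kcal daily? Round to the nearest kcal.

Harris-Benedict: BMR = 88.362 + 13.397(106.5) + 4.799(162) − 5.677(85) = 1810.0355 kcal/day.

1810 kcal daily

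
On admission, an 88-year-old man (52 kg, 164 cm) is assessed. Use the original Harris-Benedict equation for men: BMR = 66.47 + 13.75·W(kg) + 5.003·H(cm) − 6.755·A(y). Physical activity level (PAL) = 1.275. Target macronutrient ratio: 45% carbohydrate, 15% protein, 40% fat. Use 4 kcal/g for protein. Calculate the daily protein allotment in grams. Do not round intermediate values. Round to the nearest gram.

48 g/day

Harris-Benedict: BMR = 66.47 + 13.75(52) + 5.003(164) − 6.755(88) = 1007.522 kcal/day.
TEE = 1007.522 × 1.275 = 1284.5906 kcal/day.
Protein energy = 15% × 1284.5906 = 192.6886 kcal.
Protein = 192.6886 ÷ 4 kcal/g = 48.1721 g.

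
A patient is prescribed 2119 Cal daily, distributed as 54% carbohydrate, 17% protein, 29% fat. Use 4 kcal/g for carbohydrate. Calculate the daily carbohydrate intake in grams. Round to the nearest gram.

Carbohydrate energy = 54% × 2119 = 1144.26 kcal.
At 4 kcal/g: 1144.26 ÷ 4 = 286.065 g.

286 g/day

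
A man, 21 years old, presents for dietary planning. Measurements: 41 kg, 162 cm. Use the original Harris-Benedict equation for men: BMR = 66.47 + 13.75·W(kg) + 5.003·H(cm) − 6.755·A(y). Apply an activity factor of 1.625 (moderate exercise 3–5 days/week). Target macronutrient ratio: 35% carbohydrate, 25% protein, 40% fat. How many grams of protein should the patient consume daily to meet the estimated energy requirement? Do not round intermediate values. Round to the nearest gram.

132 g/day

Harris-Benedict: BMR = 66.47 + 13.75(41) + 5.003(162) − 6.755(21) = 1298.851 kcal/day.
TEE = 1298.851 × 1.625 = 2110.6329 kcal/day.
Protein energy = 25% × 2110.6329 = 527.6582 kcal.
Protein = 527.6582 ÷ 4 kcal/g = 131.9146 g.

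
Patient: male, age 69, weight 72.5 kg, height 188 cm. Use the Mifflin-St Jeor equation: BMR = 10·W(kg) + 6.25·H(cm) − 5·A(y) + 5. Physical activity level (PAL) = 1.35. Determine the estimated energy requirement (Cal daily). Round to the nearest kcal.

2106 Cal daily

Mifflin-St Jeor (male): BMR = 10(72.5) + 6.25(188) − 5(69) + 5 = 725 + 1175 − 345 + 5 = 1560 kcal/day.
TEE = BMR × activity factor = 1560 × 1.35 = 2106 kcal/day.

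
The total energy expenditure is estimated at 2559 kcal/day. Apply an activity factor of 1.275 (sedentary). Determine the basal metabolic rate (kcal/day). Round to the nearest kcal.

2007 kcal/day

BMR = TEE ÷ activity factor = 2559 ÷ 1.275 = 2007.0588 kcal/day.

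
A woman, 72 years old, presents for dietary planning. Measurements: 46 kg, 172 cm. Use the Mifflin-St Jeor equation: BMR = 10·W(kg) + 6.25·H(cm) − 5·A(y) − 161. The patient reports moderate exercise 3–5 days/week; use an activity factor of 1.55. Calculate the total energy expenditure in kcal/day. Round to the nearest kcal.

Mifflin-St Jeor (female): BMR = 10(46) + 6.25(172) − 5(72) − 161 = 460 + 1075 − 360 − 161 = 1014 kcal/day.
TEE = BMR × activity factor = 1014 × 1.55 = 1571.7 kcal/day.

1572 kcal/day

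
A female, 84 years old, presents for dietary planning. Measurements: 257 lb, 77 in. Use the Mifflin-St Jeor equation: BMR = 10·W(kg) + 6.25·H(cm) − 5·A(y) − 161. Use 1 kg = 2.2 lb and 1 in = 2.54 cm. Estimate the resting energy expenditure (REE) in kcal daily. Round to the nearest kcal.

1810 kcal daily

Convert to metric: weight = 257 ÷ 2.2 = 116.8182 kg; height = 77 × 2.54 = 195.58 cm.
Mifflin-St Jeor (female): BMR = 10(116.8182) + 6.25(195.58) − 5(84) − 161 = 1168.1818 + 1222.375 − 420 − 161 = 1809.5568 kcal/day.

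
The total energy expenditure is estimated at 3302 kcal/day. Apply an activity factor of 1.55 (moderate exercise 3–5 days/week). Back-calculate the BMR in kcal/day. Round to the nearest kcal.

BMR = TEE ÷ activity factor = 3302 ÷ 1.55 = 2130.3226 kcal/day.

2130 kcal/day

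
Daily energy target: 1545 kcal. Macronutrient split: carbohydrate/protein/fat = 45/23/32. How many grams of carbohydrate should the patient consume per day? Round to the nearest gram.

Carbohydrate energy = 45% × 1545 = 695.25 kcal.
At 4 kcal/g: 695.25 ÷ 4 = 173.8125 g.

174 g/day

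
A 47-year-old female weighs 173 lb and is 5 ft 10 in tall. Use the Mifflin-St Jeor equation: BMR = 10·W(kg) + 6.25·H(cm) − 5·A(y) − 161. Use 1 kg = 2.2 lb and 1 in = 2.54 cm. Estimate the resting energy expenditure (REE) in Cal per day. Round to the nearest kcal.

1502 Cal per day

Convert to metric: weight = 173 ÷ 2.2 = 78.6364 kg; height = (5×12 + 10) × 2.54 = 70 × 2.54 = 177.8 cm.
Mifflin-St Jeor (female): BMR = 10(78.6364) + 6.25(177.8) − 5(47) − 161 = 786.3636 + 1111.25 − 235 − 161 = 1501.6136 kcal/day.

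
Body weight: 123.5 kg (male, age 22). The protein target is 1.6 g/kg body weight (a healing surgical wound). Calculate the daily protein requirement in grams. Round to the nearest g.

198 g/day

Protein = 1.6 g/kg × 123.5 kg = 197.6 g/day.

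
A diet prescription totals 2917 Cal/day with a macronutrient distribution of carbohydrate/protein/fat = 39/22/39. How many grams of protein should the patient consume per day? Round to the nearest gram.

160 g/day

Protein energy = 22% × 2917 = 641.74 kcal.
At 4 kcal/g: 641.74 ÷ 4 = 160.435 g.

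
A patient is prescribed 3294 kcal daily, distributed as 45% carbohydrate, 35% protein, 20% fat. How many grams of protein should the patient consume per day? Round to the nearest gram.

288 g/day

Protein energy = 35% × 3294 = 1152.9 kcal.
At 4 kcal/g: 1152.9 ÷ 4 = 288.225 g.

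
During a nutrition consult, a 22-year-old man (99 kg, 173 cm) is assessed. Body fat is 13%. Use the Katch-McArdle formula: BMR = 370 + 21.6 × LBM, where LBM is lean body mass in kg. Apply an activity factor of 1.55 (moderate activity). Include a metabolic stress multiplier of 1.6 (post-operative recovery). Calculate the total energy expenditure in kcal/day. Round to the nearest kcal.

LBM = 99 × (1 − 0.13) = 86.13 kg. Katch-McArdle: BMR = 370 + 21.6 × 86.13 = 2230.408 kcal/day.
TEE = BMR × activity factor = 2230.408 × 1.55 = 3457.1324 kcal/day.
Apply stress factor: 3457.1324 × 1.6 = 5531.4118 kcal/day.

5531 kcal/day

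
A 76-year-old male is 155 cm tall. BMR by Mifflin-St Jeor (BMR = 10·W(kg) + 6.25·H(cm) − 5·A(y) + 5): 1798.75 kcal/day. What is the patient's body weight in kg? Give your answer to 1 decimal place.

120.5 kg

1798.75 = 10·W + 6.25(155) − 5(76) + 5
10·W = 1798.75 − 593.75 = 1205, so W = 120.5 kg.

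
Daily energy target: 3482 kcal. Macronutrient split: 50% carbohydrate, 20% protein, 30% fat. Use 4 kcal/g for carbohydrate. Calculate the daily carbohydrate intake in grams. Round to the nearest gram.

Carbohydrate energy = 50% × 3482 = 1741 kcal.
At 4 kcal/g: 1741 ÷ 4 = 435.25 g.

435 g/day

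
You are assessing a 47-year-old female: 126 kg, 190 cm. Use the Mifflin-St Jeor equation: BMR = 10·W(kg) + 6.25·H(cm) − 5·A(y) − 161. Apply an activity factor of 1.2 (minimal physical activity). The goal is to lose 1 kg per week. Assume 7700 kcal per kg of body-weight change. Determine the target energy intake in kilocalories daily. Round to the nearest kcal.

1362 kilocalories daily

Mifflin-St Jeor (female): BMR = 10(126) + 6.25(190) − 5(47) − 161 = 1260 + 1187.5 − 235 − 161 = 2051.5 kcal/day.
TEE = 2051.5 × 1.2 = 2461.8 kcal/day.
Required daily deficit = 1 × 7700 ÷ 7 = 1100 kcal/day.
Target intake = 2461.8 − 1100 = 1361.8 kcal/day.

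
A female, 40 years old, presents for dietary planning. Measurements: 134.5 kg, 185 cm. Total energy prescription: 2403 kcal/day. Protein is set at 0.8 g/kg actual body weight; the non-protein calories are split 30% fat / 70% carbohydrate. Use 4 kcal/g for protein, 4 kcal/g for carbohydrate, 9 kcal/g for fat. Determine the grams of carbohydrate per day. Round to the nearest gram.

345 g/day

Protein = 0.8 × 134.5 = 107.6 g → 107.6 × 4 = 430.4 kcal.
Non-protein calories = 2403 − 430.4 = 1972.6 kcal.
Fat: 30% × 1972.6 = 591.78 kcal; carbohydrate: 1380.82 kcal.
Carbohydrate: 1380.82 kcal ÷ 4 kcal/g = 345.205 g.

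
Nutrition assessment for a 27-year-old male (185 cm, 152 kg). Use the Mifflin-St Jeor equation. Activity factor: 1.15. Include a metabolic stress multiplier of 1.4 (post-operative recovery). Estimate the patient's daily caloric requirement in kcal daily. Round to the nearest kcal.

Mifflin-St Jeor (male): BMR = 10(152) + 6.25(185) − 5(27) + 5 = 1520 + 1156.25 − 135 + 5 = 2546.25 kcal/day.
TEE = BMR × activity factor = 2546.25 × 1.15 = 2928.1875 kcal/day.
Apply stress factor: 2928.1875 × 1.4 = 4099.4625 kcal/day.

4099 kcal daily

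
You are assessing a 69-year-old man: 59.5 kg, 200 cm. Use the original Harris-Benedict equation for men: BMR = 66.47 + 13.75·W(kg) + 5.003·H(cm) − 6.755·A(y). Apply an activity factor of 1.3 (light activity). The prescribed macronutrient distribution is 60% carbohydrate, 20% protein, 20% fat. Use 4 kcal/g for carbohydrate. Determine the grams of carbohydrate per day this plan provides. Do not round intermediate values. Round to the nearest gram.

277 g/day

Harris-Benedict: BMR = 66.47 + 13.75(59.5) + 5.003(200) − 6.755(69) = 1419.1 kcal/day.
TEE = 1419.1 × 1.3 = 1844.83 kcal/day.
Carbohydrate energy = 60% × 1844.83 = 1106.898 kcal.
Carbohydrate = 1106.898 ÷ 4 kcal/g = 276.7245 g.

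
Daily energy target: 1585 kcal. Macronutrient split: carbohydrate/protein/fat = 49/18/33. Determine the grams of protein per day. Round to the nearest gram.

71 g/day

Protein energy = 18% × 1585 = 285.3 kcal.
At 4 kcal/g: 285.3 ÷ 4 = 71.325 g.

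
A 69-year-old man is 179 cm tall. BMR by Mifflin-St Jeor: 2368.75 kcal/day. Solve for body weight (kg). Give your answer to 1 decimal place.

2368.75 = 10·W + 6.25(179) − 5(69) + 5
10·W = 2368.75 − 778.75 = 1590, so W = 159 kg.

159.0 kg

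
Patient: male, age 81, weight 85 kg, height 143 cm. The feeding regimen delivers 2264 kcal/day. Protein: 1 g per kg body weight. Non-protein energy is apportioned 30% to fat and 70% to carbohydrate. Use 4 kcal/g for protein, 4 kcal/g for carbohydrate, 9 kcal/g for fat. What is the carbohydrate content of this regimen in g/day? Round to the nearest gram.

Protein = 1 × 85 = 85 g → 85 × 4 = 340 kcal.
Non-protein calories = 2264 − 340 = 1924 kcal.
Fat: 30% × 1924 = 577.2 kcal; carbohydrate: 1346.8 kcal.
Carbohydrate: 1346.8 kcal ÷ 4 kcal/g = 336.7 g.

337 g/day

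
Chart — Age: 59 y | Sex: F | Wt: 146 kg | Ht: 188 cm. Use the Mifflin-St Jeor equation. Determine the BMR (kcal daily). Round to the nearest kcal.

2179 kcal daily

Mifflin-St Jeor (female): BMR = 10(146) + 6.25(188) − 5(59) − 161 = 1460 + 1175 − 295 − 161 = 2179 kcal/day.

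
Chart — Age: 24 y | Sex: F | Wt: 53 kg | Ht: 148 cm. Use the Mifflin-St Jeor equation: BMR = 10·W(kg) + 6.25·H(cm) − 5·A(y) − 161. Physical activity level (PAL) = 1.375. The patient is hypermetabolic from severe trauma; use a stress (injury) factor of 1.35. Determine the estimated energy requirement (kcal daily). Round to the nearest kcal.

2179 kcal daily

Mifflin-St Jeor (female): BMR = 10(53) + 6.25(148) − 5(24) − 161 = 530 + 925 − 120 − 161 = 1174 kcal/day.
TEE = BMR × activity factor = 1174 × 1.375 = 1614.25 kcal/day.
Apply stress factor: 1614.25 × 1.35 = 2179.2375 kcal/day.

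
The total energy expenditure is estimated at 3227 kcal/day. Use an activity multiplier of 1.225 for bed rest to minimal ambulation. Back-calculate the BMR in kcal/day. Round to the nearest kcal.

2634 kcal/day

BMR = TEE ÷ activity factor = 3227 ÷ 1.225 = 2634.2857 kcal/day.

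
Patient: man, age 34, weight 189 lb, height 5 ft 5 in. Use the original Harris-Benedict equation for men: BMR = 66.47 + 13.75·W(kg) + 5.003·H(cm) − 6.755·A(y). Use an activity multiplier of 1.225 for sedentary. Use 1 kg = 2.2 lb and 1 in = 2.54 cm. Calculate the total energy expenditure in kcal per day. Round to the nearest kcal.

Convert to metric: weight = 189 ÷ 2.2 = 85.9091 kg; height = (5×12 + 5) × 2.54 = 65 × 2.54 = 165.1 cm.
Harris-Benedict: BMR = 66.47 + 13.75(85.9091) + 5.003(165.1) − 6.755(34) = 1844.0453 kcal/day.
TEE = BMR × activity factor = 1844.0453 × 1.225 = 2258.9555 kcal/day.

2259 kcal per day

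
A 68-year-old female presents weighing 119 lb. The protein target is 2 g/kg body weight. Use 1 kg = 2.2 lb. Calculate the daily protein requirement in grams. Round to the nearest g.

Weight in kg = 119 ÷ 2.2 = 54.0909 kg.
Protein = 2 g/kg × 54.0909 kg = 108.1818 g/day.

108 g/day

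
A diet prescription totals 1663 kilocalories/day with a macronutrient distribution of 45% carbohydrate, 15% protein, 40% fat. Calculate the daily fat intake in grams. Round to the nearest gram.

74 g/day

Fat energy = 40% × 1663 = 665.2 kcal.
At 9 kcal/g: 665.2 ÷ 9 = 73.9111 g.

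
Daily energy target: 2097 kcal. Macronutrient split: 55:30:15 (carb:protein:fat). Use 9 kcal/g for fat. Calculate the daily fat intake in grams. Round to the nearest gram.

Fat energy = 15% × 2097 = 314.55 kcal.
At 9 kcal/g: 314.55 ÷ 9 = 34.95 g.

35 g/day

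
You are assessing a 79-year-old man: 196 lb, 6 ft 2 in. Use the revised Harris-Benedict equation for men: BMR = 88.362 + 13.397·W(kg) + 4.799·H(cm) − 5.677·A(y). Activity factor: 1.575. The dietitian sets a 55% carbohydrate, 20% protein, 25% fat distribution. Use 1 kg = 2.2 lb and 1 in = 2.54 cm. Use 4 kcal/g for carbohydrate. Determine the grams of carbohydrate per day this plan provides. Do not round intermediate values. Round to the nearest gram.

376 g/day

Convert to metric: weight = 196 ÷ 2.2 = 89.0909 kg; height = (6×12 + 2) × 2.54 = 74 × 2.54 = 187.96 cm.
Harris-Benedict: BMR = 88.362 + 13.397(89.0909) + 4.799(187.96) − 5.677(79) = 1735.4499 kcal/day.
TEE = 1735.4499 × 1.575 = 2733.3337 kcal/day.
Carbohydrate energy = 55% × 2733.3337 = 1503.3335 kcal.
Carbohydrate = 1503.3335 ÷ 4 kcal/g = 375.8334 g.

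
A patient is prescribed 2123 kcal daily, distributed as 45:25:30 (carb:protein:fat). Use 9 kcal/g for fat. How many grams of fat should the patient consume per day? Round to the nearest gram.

Fat energy = 30% × 2123 = 636.9 kcal.
At 9 kcal/g: 636.9 ÷ 9 = 70.7667 g.

71 g/day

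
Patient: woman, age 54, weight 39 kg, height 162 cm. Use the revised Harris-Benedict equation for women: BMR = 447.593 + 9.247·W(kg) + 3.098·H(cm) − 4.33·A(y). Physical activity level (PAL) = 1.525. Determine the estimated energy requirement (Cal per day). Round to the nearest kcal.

Harris-Benedict: BMR = 447.593 + 9.247(39) + 3.098(162) − 4.33(54) = 1076.282 kcal/day.
TEE = BMR × activity factor = 1076.282 × 1.525 = 1641.3301 kcal/day.

1641 Cal per day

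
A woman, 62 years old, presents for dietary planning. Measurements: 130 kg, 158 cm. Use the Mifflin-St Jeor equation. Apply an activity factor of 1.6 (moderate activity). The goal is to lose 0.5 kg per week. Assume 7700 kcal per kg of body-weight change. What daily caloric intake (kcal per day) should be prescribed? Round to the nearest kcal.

Mifflin-St Jeor (female): BMR = 10(130) + 6.25(158) − 5(62) − 161 = 1300 + 987.5 − 310 − 161 = 1816.5 kcal/day.
TEE = 1816.5 × 1.6 = 2906.4 kcal/day.
Required daily deficit = 0.5 × 7700 ÷ 7 = 550 kcal/day.
Target intake = 2906.4 − 550 = 2356.4 kcal/day.

2356 kcal per day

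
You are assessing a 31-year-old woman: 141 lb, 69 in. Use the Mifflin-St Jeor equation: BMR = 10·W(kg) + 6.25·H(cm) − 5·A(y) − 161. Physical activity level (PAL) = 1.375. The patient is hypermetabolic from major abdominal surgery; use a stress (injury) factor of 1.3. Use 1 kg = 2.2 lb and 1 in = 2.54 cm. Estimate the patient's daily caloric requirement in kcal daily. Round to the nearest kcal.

2539 kcal daily

Convert to metric: weight = 141 ÷ 2.2 = 64.0909 kg; height = 69 × 2.54 = 175.26 cm.
Mifflin-St Jeor (female): BMR = 10(64.0909) + 6.25(175.26) − 5(31) − 161 = 640.9091 + 1095.375 − 155 − 161 = 1420.2841 kcal/day.
TEE = BMR × activity factor = 1420.2841 × 1.375 = 1952.8906 kcal/day.
Apply stress factor: 1952.8906 × 1.3 = 2538.7578 kcal/day.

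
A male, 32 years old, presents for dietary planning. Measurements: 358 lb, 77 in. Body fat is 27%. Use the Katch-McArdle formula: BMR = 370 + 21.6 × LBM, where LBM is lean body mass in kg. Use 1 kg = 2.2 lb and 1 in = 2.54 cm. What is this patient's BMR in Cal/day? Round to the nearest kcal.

Convert to metric: weight = 358 ÷ 2.2 = 162.7273 kg; height = 77 × 2.54 = 195.58 cm.
LBM = 162.7273 × (1 − 0.27) = 118.7909 kg. Katch-McArdle: BMR = 370 + 21.6 × 118.7909 = 2935.8836 kcal/day.

2936 Cal/day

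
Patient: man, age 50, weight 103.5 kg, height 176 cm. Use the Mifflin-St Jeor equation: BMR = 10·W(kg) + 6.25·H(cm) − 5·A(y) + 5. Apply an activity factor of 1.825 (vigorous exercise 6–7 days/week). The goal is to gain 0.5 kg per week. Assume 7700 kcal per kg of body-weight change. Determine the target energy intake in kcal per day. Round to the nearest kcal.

Mifflin-St Jeor (male): BMR = 10(103.5) + 6.25(176) − 5(50) + 5 = 1035 + 1100 − 250 + 5 = 1890 kcal/day.
TEE = 1890 × 1.825 = 3449.25 kcal/day.
Required daily surplus = 0.5 × 7700 ÷ 7 = 550 kcal/day.
Target intake = 3449.25 + 550 = 3999.25 kcal/day.

3999 kcal per day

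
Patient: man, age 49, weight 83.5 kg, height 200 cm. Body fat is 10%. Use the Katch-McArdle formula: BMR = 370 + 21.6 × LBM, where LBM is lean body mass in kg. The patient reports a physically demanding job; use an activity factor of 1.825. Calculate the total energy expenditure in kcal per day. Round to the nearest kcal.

3638 kcal per day

LBM = 83.5 × (1 − 0.1) = 75.15 kg. Katch-McArdle: BMR = 370 + 21.6 × 75.15 = 1993.24 kcal/day.
TEE = BMR × activity factor = 1993.24 × 1.825 = 3637.663 kcal/day.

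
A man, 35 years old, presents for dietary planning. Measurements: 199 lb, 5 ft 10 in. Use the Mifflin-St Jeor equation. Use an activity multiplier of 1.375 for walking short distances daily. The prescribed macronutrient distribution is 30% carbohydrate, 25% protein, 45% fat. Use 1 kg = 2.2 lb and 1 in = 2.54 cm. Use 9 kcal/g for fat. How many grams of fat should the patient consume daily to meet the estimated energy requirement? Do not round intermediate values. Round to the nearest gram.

127 g/day

Convert to metric: weight = 199 ÷ 2.2 = 90.4545 kg; height = (5×12 + 10) × 2.54 = 70 × 2.54 = 177.8 cm.
Mifflin-St Jeor (male): BMR = 10(90.4545) + 6.25(177.8) − 5(35) + 5 = 904.5455 + 1111.25 − 175 + 5 = 1845.7955 kcal/day.
TEE = 1845.7955 × 1.375 = 2537.9687 kcal/day.
Fat energy = 45% × 2537.9687 = 1142.0859 kcal.
Fat = 1142.0859 ÷ 9 kcal/g = 126.8984 g.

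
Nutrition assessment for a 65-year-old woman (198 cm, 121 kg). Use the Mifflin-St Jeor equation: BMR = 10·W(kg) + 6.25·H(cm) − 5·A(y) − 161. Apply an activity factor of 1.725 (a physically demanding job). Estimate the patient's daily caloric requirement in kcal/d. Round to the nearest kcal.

3384 kcal/d

Mifflin-St Jeor (female): BMR = 10(121) + 6.25(198) − 5(65) − 161 = 1210 + 1237.5 − 325 − 161 = 1961.5 kcal/day.
TEE = BMR × activity factor = 1961.5 × 1.725 = 3383.5875 kcal/day.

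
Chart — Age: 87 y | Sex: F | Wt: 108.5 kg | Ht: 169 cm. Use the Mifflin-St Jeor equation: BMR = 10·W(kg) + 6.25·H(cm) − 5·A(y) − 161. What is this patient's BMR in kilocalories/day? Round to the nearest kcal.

1545 kilocalories/day

Mifflin-St Jeor (female): BMR = 10(108.5) + 6.25(169) − 5(87) − 161 = 1085 + 1056.25 − 435 − 161 = 1545.25 kcal/day.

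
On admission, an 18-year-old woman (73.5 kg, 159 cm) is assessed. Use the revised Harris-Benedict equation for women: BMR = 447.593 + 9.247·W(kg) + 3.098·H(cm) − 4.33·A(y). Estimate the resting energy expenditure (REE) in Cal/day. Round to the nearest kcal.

Harris-Benedict: BMR = 447.593 + 9.247(73.5) + 3.098(159) − 4.33(18) = 1541.8895 kcal/day.

1542 Cal/day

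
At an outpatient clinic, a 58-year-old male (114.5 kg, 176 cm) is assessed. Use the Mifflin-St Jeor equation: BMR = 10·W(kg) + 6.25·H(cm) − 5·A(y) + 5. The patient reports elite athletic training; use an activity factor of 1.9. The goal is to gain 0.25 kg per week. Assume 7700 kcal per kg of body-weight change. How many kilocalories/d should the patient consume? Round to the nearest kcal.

3999 kilocalories/d

Mifflin-St Jeor (male): BMR = 10(114.5) + 6.25(176) − 5(58) + 5 = 1145 + 1100 − 290 + 5 = 1960 kcal/day.
TEE = 1960 × 1.9 = 3724 kcal/day.
Required daily surplus = 0.25 × 7700 ÷ 7 = 275 kcal/day.
Target intake = 3724 + 275 = 3999 kcal/day.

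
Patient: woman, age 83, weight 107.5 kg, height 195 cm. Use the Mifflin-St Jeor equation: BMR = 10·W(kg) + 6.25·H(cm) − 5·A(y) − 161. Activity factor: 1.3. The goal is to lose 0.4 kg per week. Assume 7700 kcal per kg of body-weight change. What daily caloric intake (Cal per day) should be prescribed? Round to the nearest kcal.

1793 Cal per day

Mifflin-St Jeor (female): BMR = 10(107.5) + 6.25(195) − 5(83) − 161 = 1075 + 1218.75 − 415 − 161 = 1717.75 kcal/day.
TEE = 1717.75 × 1.3 = 2233.075 kcal/day.
Required daily deficit = 0.4 × 7700 ÷ 7 = 440 kcal/day.
Target intake = 2233.075 − 440 = 1793.075 kcal/day.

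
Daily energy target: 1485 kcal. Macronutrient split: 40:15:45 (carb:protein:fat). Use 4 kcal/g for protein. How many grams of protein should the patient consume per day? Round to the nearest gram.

56 g/day

Protein energy = 15% × 1485 = 222.75 kcal.
At 4 kcal/g: 222.75 ÷ 4 = 55.6875 g.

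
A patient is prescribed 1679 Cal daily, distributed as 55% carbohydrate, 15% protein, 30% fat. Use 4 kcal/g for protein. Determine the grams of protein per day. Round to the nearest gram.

Protein energy = 15% × 1679 = 251.85 kcal.
At 4 kcal/g: 251.85 ÷ 4 = 62.9625 g.

63 g/day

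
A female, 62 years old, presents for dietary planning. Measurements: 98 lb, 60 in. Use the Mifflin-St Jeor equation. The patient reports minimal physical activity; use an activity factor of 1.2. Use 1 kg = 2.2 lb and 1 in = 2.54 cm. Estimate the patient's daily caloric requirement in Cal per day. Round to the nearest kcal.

1112 Cal per day

Convert to metric: weight = 98 ÷ 2.2 = 44.5455 kg; height = 60 × 2.54 = 152.4 cm.
Mifflin-St Jeor (female): BMR = 10(44.5455) + 6.25(152.4) − 5(62) − 161 = 445.4545 + 952.5 − 310 − 161 = 926.9545 kcal/day.
TEE = BMR × activity factor = 926.9545 × 1.2 = 1112.3455 kcal/day.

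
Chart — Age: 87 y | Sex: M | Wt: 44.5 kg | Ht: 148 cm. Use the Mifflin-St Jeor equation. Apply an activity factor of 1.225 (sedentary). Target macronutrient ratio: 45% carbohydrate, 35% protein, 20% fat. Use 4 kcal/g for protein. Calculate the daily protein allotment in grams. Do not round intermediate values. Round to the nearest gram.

Mifflin-St Jeor (male): BMR = 10(44.5) + 6.25(148) − 5(87) + 5 = 445 + 925 − 435 + 5 = 940 kcal/day.
TEE = 940 × 1.225 = 1151.5 kcal/day.
Protein energy = 35% × 1151.5 = 403.025 kcal.
Protein = 403.025 ÷ 4 kcal/g = 100.7563 g.

101 g/day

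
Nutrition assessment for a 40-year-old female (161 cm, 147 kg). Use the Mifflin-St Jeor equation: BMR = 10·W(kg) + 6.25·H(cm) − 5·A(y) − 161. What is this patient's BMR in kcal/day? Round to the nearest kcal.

2115 kcal/day

Mifflin-St Jeor (female): BMR = 10(147) + 6.25(161) − 5(40) − 161 = 1470 + 1006.25 − 200 − 161 = 2115.25 kcal/day.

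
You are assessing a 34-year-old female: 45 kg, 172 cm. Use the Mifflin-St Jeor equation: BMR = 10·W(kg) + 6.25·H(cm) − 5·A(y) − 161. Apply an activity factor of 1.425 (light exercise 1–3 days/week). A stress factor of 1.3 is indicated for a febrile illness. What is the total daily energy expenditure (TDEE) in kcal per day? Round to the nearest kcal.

2212 kcal per day

Mifflin-St Jeor (female): BMR = 10(45) + 6.25(172) − 5(34) − 161 = 450 + 1075 − 170 − 161 = 1194 kcal/day.
TEE = BMR × activity factor = 1194 × 1.425 = 1701.45 kcal/day.
Apply stress factor: 1701.45 × 1.3 = 2211.885 kcal/day.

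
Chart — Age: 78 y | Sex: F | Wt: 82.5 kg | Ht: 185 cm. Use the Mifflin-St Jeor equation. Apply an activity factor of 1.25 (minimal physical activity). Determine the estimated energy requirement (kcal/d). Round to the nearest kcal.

1788 kcal/d

Mifflin-St Jeor (female): BMR = 10(82.5) + 6.25(185) − 5(78) − 161 = 825 + 1156.25 − 390 − 161 = 1430.25 kcal/day.
TEE = BMR × activity factor = 1430.25 × 1.25 = 1787.8125 kcal/day.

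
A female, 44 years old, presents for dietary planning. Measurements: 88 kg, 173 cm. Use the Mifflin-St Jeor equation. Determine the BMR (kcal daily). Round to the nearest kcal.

Mifflin-St Jeor (female): BMR = 10(88) + 6.25(173) − 5(44) − 161 = 880 + 1081.25 − 220 − 161 = 1580.25 kcal/day.

1580 kcal daily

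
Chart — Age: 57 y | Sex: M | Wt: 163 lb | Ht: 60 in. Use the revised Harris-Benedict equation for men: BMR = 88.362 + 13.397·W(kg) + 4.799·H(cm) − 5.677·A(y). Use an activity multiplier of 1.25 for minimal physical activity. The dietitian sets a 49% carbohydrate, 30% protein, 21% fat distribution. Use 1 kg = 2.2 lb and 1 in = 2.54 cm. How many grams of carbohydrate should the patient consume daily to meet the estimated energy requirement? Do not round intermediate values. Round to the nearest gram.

Convert to metric: weight = 163 ÷ 2.2 = 74.0909 kg; height = 60 × 2.54 = 152.4 cm.
Harris-Benedict: BMR = 88.362 + 13.397(74.0909) + 4.799(152.4) − 5.677(57) = 1488.7365 kcal/day.
TEE = 1488.7365 × 1.25 = 1860.9206 kcal/day.
Carbohydrate energy = 49% × 1860.9206 = 911.8511 kcal.
Carbohydrate = 911.8511 ÷ 4 kcal/g = 227.9628 g.

228 g/day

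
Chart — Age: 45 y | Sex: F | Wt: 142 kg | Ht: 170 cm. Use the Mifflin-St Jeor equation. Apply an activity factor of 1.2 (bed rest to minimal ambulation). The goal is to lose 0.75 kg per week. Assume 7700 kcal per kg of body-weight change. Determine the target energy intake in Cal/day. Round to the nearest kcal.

1691 Cal/day

Mifflin-St Jeor (female): BMR = 10(142) + 6.25(170) − 5(45) − 161 = 1420 + 1062.5 − 225 − 161 = 2096.5 kcal/day.
TEE = 2096.5 × 1.2 = 2515.8 kcal/day.
Required daily deficit = 0.75 × 7700 ÷ 7 = 825 kcal/day.
Target intake = 2515.8 − 825 = 1690.8 kcal/day.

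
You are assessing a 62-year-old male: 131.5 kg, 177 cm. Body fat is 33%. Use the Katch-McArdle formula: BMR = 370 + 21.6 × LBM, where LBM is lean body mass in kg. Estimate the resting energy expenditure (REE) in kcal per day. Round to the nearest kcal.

2273 kcal per day

LBM = 131.5 × (1 − 0.33) = 88.105 kg. Katch-McArdle: BMR = 370 + 21.6 × 88.105 = 2273.068 kcal/day.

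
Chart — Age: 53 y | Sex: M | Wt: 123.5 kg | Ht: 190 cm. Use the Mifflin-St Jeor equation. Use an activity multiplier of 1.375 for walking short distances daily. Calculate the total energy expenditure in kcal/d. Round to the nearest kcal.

2973 kcal/d

Mifflin-St Jeor (male): BMR = 10(123.5) + 6.25(190) − 5(53) + 5 = 1235 + 1187.5 − 265 + 5 = 2162.5 kcal/day.
TEE = BMR × activity factor = 2162.5 × 1.375 = 2973.4375 kcal/day.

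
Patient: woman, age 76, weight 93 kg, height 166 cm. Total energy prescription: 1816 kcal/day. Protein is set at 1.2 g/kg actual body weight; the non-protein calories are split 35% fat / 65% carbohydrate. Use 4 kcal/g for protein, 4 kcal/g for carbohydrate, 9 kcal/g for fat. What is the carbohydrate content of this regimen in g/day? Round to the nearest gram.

223 g/day

Protein = 1.2 × 93 = 111.6 g → 111.6 × 4 = 446.4 kcal.
Non-protein calories = 1816 − 446.4 = 1369.6 kcal.
Fat: 35% × 1369.6 = 479.36 kcal; carbohydrate: 890.24 kcal.
Carbohydrate: 890.24 kcal ÷ 4 kcal/g = 222.56 g.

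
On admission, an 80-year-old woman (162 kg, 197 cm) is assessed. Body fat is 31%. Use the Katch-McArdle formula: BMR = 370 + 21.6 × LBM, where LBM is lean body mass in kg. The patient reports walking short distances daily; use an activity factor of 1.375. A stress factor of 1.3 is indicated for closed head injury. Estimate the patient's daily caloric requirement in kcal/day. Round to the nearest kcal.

LBM = 162 × (1 − 0.31) = 111.78 kg. Katch-McArdle: BMR = 370 + 21.6 × 111.78 = 2784.448 kcal/day.
TEE = BMR × activity factor = 2784.448 × 1.375 = 3828.616 kcal/day.
Apply stress factor: 3828.616 × 1.3 = 4977.2008 kcal/day.

4977 kcal/day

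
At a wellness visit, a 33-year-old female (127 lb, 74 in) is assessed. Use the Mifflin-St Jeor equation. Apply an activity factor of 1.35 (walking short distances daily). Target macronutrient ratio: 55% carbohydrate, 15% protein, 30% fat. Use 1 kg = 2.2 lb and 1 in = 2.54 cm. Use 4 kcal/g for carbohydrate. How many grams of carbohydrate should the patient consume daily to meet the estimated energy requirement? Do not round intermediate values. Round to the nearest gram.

Convert to metric: weight = 127 ÷ 2.2 = 57.7273 kg; height = 74 × 2.54 = 187.96 cm.
Mifflin-St Jeor (female): BMR = 10(57.7273) + 6.25(187.96) − 5(33) − 161 = 577.2727 + 1174.75 − 165 − 161 = 1426.0227 kcal/day.
TEE = 1426.0227 × 1.35 = 1925.1307 kcal/day.
Carbohydrate energy = 55% × 1925.1307 = 1058.8219 kcal.
Carbohydrate = 1058.8219 ÷ 4 kcal/g = 264.7055 g.

265 g/day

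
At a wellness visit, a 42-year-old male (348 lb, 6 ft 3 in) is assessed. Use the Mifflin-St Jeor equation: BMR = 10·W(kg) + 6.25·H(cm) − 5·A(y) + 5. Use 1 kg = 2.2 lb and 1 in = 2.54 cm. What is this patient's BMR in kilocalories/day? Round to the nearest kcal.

2567 kilocalories/day

Convert to metric: weight = 348 ÷ 2.2 = 158.1818 kg; height = (6×12 + 3) × 2.54 = 75 × 2.54 = 190.5 cm.
Mifflin-St Jeor (male): BMR = 10(158.1818) + 6.25(190.5) − 5(42) + 5 = 1581.8182 + 1190.625 − 210 + 5 = 2567.4432 kcal/day.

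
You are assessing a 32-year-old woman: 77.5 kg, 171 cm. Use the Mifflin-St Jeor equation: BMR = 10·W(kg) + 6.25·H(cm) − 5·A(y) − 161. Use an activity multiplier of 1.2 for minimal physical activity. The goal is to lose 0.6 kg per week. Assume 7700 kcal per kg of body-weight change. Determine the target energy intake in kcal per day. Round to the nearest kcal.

Mifflin-St Jeor (female): BMR = 10(77.5) + 6.25(171) − 5(32) − 161 = 775 + 1068.75 − 160 − 161 = 1522.75 kcal/day.
TEE = 1522.75 × 1.2 = 1827.3 kcal/day.
Required daily deficit = 0.6 × 7700 ÷ 7 = 660 kcal/day.
Target intake = 1827.3 − 660 = 1167.3 kcal/day.

1167 kcal per day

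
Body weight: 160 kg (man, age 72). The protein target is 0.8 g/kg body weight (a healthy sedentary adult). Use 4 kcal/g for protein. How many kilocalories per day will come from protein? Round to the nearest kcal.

Protein = 0.8 g/kg × 160 kg = 128 g/day.
Protein energy = 128 g × 4 kcal/g = 512 kcal/day.

512 kcal/day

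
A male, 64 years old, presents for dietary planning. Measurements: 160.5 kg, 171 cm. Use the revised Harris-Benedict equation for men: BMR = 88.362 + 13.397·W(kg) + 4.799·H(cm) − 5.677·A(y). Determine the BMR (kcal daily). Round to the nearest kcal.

2696 kcal daily

Harris-Benedict: BMR = 88.362 + 13.397(160.5) + 4.799(171) − 5.677(64) = 2695.8815 kcal/day.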